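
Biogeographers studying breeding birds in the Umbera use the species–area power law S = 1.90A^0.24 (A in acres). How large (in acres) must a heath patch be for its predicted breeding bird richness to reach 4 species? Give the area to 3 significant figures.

4 = 1.9 × A^0.24  ⇒  A^0.24 = 4/1.9 = 2.105
ln A = ln(2.105) / 0.24 = 0.7444 / 0.24 = 3.1018
A = e^3.1018 ≈ 22.24 acres

22.2 acres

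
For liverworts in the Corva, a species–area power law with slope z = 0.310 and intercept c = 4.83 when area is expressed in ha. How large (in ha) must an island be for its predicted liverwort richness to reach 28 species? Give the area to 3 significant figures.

28 = 4.83 × A^0.31  ⇒  A^0.31 = 28/4.83 = 5.797
ln A = ln(5.797) / 0.31 = 1.7574 / 0.31 = 5.6689
A = e^5.6689 ≈ 289.7 ha

290 ha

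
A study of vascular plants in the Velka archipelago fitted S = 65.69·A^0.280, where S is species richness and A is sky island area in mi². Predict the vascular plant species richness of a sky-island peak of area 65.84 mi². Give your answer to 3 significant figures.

212

S = 65.69 × 65.84^0.28
ln S = ln 65.69 + 0.28 × ln 65.84 = 4.1849 + 0.28 × 4.1872 = 5.3574
S = e^5.3574 ≈ 212.2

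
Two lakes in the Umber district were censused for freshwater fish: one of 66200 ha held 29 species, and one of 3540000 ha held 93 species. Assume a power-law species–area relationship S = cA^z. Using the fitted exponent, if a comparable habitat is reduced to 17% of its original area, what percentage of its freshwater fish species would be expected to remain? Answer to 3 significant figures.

z = ln(93/29) / ln(3540000/66200) = 1.1653 / 3.9792 = 0.2928
S_new/S_old = (A_new/A_old)^z = 0.17^0.2928 = exp(0.2928 × -1.7720) = 0.5952

59.5%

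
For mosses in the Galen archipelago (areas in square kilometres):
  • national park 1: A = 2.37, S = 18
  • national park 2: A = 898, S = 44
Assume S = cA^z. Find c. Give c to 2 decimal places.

15.81

z = ln(S₂/S₁) / ln(A₂/A₁) = ln(44/18) / ln(898/2.37) = 0.8938 / 5.9373 = 0.1505
c = S₁ / A₁^z = 18 / 2.37^0.1505 = 18 / 1.139 = 15.81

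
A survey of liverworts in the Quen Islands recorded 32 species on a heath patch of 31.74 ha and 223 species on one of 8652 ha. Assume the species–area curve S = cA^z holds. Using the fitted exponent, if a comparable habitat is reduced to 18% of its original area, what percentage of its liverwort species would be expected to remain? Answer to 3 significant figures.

55.2%

z = ln(223/32) / ln(8652/31.74) = 1.9414 / 5.6080 = 0.3462
S_new/S_old = (A_new/A_old)^z = 0.18^0.3462 = exp(0.3462 × -1.7148) = 0.5523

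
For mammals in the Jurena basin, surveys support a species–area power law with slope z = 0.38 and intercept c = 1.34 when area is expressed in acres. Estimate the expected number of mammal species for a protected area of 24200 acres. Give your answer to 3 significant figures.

62.1

S = 1.34 × 24200^0.38
ln S = ln 1.34 + 0.38 × ln 24200 = 0.2927 + 0.38 × 10.0941 = 4.1284
S = e^4.1284 ≈ 62.08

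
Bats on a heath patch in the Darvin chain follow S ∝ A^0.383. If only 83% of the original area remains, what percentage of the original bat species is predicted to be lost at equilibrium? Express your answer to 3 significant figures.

6.89%

S_new/S_old = (A_new/A_old)^z = 0.83^0.383
= exp(0.383 × ln 0.83) = exp(0.383 × -0.1863) = exp(-0.0714) ≈ 0.9311
Fraction lost = 1 − 0.9311 = 0.06888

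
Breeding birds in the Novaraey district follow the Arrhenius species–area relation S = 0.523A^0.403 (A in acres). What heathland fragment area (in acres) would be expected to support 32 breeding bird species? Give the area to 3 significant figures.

32 = 0.523 × A^0.403  ⇒  A^0.403 = 32/0.523 = 61.19
ln A = ln(61.19) / 0.403 = 4.1139 / 0.403 = 10.2082
A = e^10.2082 ≈ 27125 acres

27100 acres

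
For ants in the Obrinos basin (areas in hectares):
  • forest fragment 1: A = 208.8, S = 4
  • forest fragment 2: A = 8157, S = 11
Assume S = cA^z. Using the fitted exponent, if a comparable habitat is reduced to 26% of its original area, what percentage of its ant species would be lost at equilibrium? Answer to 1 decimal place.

31.1%

z = ln(11/4) / ln(8157/208.8) = 1.0116 / 3.6653 = 0.2760
S_new/S_old = (A_new/A_old)^z = 0.26^0.2760 = exp(0.2760 × -1.3471) = 0.6895
Fraction lost = 1 − 0.6895 = 0.3105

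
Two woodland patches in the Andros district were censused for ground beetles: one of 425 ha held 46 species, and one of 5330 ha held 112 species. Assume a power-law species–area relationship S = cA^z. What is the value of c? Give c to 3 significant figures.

5.47

z = ln(S₂/S₁) / ln(A₂/A₁) = ln(112/46) / ln(5330/425) = 0.8899 / 2.5290 = 0.3519
c = S₁ / A₁^z = 46 / 425^0.3519 = 46 / 8.411 = 5.469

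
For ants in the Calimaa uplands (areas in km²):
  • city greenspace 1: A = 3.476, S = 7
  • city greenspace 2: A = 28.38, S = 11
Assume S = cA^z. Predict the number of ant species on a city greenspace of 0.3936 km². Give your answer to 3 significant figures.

4.38

z = ln(11/7) / ln(28.38/3.476) = 0.4520 / 2.0998 = 0.2153
c = 7 / 3.476^0.2153 = 7 / 1.308 = 5.353
S₃ = 5.353 × 0.3936^0.2153 = 5.353 × 0.8182 ≈ 4.38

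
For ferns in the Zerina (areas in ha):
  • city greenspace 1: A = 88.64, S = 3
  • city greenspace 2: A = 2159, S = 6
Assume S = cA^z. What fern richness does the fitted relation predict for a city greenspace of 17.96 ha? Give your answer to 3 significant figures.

2.12

z = ln(6/3) / ln(2159/88.64) = 0.6931 / 3.1928 = 0.2171
c = 3 / 88.64^0.2171 = 3 / 2.647 = 1.133
S₃ = 1.133 × 17.96^0.2171 = 1.133 × 1.872 ≈ 2.121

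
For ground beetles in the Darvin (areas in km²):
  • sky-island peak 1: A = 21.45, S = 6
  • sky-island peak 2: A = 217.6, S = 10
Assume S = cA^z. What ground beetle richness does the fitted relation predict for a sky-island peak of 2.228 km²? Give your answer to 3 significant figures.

3.64

z = ln(10/6) / ln(217.6/21.45) = 0.5108 / 2.3169 = 0.2205
c = 6 / 21.45^0.2205 = 6 / 1.966 = 3.052
S₃ = 3.052 × 2.228^0.2205 = 3.052 × 1.193 ≈ 3.642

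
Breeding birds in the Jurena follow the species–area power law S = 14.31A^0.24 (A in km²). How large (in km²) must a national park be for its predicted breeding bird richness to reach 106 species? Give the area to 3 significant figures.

4200 km²

106 = 14.31 × A^0.24  ⇒  A^0.24 = 106/14.31 = 7.407
ln A = ln(7.407) / 0.24 = 2.0025 / 0.24 = 8.3437
A = e^8.3437 ≈ 4203 km²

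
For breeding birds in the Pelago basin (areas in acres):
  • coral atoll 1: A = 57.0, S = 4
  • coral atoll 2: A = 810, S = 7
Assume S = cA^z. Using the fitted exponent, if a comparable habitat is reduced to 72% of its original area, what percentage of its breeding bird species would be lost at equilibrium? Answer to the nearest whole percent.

z = ln(7/4) / ln(810/57) = 0.5596 / 2.6540 = 0.2109
S_new/S_old = (A_new/A_old)^z = 0.72^0.2109 = exp(0.2109 × -0.3285) = 0.9331
Fraction lost = 1 − 0.9331 = 0.06692

7%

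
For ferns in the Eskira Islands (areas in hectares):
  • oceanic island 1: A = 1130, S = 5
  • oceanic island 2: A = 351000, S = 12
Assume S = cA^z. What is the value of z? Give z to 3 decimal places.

Taking logs: ln S = ln c + z ln A, so z = (ln S₂ − ln S₁)/(ln A₂ − ln A₁).
z = ln(12/5) / ln(351000/1130) = ln(2.4) / ln(310.6) = 0.8755 / 5.7386 = 0.1526

0.153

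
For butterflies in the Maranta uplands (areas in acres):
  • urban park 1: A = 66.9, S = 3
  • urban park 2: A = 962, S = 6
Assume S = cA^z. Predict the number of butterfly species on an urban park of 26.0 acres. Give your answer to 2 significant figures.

2.3

z = ln(6/3) / ln(962/66.9) = 0.6931 / 2.6658 = 0.2600
c = 3 / 66.9^0.2600 = 3 / 2.983 = 1.006
S₃ = 1.006 × 26^0.2600 = 1.006 × 2.333 ≈ 2.346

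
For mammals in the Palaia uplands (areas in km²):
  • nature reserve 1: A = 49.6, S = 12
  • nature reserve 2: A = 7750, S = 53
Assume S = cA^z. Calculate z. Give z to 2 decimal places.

Taking logs: ln S = ln c + z ln A, so z = (ln S₂ − ln S₁)/(ln A₂ − ln A₁).
z = ln(53/12) / ln(7750/49.6) = ln(4.417) / ln(156.2) = 1.4854 / 5.0515 = 0.2941

0.29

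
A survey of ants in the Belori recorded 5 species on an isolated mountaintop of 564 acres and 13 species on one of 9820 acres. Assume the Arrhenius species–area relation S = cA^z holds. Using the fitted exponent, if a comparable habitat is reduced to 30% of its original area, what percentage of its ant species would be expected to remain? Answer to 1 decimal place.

z = ln(13/5) / ln(9820/564) = 0.9555 / 2.8571 = 0.3344
S_new/S_old = (A_new/A_old)^z = 0.3^0.3344 = exp(0.3344 × -1.2040) = 0.6685

66.9%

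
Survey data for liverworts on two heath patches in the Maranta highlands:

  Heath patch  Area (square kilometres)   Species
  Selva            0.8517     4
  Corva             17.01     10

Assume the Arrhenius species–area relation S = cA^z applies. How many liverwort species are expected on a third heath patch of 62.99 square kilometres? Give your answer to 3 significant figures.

14.9

z = ln(10/4) / ln(17.01/0.8517) = 0.9163 / 2.9943 = 0.3060
c = 4 / 0.8517^0.3060 = 4 / 0.9521 = 4.201
S₃ = 4.201 × 62.99^0.3060 = 4.201 × 3.553 ≈ 14.93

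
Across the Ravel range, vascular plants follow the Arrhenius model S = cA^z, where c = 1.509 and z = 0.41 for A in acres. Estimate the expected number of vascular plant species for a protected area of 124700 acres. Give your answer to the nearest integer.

185 species

S = 1.509 × 124700^0.41
ln S = ln 1.509 + 0.41 × ln 124700 = 0.4114 + 0.41 × 11.7337 = 5.2223
S = e^5.2223 ≈ 185.4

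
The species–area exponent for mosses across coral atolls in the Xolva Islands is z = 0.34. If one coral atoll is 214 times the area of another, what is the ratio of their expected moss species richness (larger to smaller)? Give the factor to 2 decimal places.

S₂/S₁ = (A₂/A₁)^z = 214^0.34
ln(S₂/S₁) = 0.34 × ln 214 = 0.34 × 5.3660 = 1.8244
S₂/S₁ = e^1.8244 ≈ 6.199

6.20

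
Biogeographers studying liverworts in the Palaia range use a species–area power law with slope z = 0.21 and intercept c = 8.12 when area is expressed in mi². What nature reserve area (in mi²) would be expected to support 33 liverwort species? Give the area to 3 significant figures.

33 = 8.12 × A^0.21  ⇒  A^0.21 = 33/8.12 = 4.064
ln A = ln(4.064) / 0.21 = 1.4022 / 0.21 = 6.6770
A = e^6.6770 ≈ 794 mi²

794 mi²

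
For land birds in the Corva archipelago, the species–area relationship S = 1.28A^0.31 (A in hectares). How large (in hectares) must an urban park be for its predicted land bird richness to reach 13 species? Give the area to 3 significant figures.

1770 hectares

13 = 1.28 × A^0.31  ⇒  A^0.31 = 13/1.28 = 10.16
ln A = ln(10.16) / 0.31 = 2.3181 / 0.31 = 7.4777
A = e^7.4777 ≈ 1768 hectares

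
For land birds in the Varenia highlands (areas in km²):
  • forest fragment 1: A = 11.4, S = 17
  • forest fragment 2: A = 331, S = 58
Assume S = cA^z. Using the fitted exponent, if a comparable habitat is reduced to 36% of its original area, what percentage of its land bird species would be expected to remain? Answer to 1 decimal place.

z = ln(58/17) / ln(331/11.4) = 1.2272 / 3.3685 = 0.3643
S_new/S_old = (A_new/A_old)^z = 0.36^0.3643 = exp(0.3643 × -1.0217) = 0.6892

68.9%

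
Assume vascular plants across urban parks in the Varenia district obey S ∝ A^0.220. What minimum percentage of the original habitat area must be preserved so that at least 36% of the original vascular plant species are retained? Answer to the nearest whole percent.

1%

Need (A_new/A_old)^0.22 = 0.36, so A_new/A_old = 0.36^(1/0.22) = 0.36^4.545
ln(A_new/A_old) = ln 0.36 / 0.22 = -1.0217 / 0.22 = -4.6439
A_new/A_old = e^-4.6439 ≈ 0.00962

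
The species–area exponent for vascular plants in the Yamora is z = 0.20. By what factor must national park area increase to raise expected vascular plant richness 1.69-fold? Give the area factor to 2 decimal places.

13.79

(A₂/A₁)^0.2 = 1.69, so A₂/A₁ = 1.69^(1/0.2) = 1.69^5
ln(A₂/A₁) = ln 1.69 / 0.2 = 0.5247 / 0.2 = 2.6236
A₂/A₁ = e^2.6236 ≈ 13.79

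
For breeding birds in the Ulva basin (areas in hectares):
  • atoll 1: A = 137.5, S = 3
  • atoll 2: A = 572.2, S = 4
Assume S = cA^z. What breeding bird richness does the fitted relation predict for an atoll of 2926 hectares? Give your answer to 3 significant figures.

5.56

z = ln(4/3) / ln(572.2/137.5) = 0.2877 / 1.4259 = 0.2018
c = 3 / 137.5^0.2018 = 3 / 2.7 = 1.111
S₃ = 1.111 × 2926^0.2018 = 1.111 × 5.004 ≈ 5.56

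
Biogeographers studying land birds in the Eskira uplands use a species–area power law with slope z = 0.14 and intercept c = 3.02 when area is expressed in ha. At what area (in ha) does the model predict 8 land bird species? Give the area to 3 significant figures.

8 = 3.02 × A^0.14  ⇒  A^0.14 = 8/3.02 = 2.649
ln A = ln(2.649) / 0.14 = 0.9742 / 0.14 = 6.9585
A = e^6.9585 ≈ 1052 ha

1050 ha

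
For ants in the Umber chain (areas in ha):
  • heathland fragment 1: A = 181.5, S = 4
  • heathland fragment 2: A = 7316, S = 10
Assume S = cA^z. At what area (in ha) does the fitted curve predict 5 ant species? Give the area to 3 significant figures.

z = ln(10/4) / ln(7316/181.5) = 0.9163 / 3.6966 = 0.2479
c = 4 / 181.5^0.2479 = 4 / 3.63 = 1.102
A = (5/1.102)^(1/0.2479) ⇒ ln A = ln(4.538)/0.2479 = 6.1015
A = e^6.1015 ≈ 446.5 ha

447 ha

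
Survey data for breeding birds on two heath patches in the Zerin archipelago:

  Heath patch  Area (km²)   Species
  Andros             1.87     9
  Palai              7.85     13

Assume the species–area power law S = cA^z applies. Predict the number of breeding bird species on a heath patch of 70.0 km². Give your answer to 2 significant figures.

z = ln(13/9) / ln(7.85/1.87) = 0.3677 / 1.4346 = 0.2563
c = 9 / 1.87^0.2563 = 9 / 1.174 = 7.666
S₃ = 7.666 × 70^0.2563 = 7.666 × 2.971 ≈ 22.78

23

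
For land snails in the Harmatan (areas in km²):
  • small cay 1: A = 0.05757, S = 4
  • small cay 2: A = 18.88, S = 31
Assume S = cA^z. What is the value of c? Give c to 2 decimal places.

10.97

z = ln(S₂/S₁) / ln(A₂/A₁) = ln(31/4) / ln(18.88/0.05757) = 2.0477 / 5.7929 = 0.3535
c = S₁ / A₁^z = 4 / 0.05757^0.3535 = 4 / 0.3645 = 10.97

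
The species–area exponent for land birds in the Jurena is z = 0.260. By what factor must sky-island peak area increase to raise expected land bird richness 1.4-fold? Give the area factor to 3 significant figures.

3.65

(A₂/A₁)^0.26 = 1.4, so A₂/A₁ = 1.4^(1/0.26) = 1.4^3.846
ln(A₂/A₁) = ln 1.4 / 0.26 = 0.3365 / 0.26 = 1.2941
A₂/A₁ = e^1.2941 ≈ 3.648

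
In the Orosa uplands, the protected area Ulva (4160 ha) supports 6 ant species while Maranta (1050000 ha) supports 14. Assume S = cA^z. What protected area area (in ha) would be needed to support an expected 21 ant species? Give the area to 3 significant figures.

14800000 ha

z = ln(14/6) / ln(1050000/4160) = 0.8473 / 5.5310 = 0.1532
c = 6 / 4160^0.1532 = 6 / 3.584 = 1.674
A = (21/1.674)^(1/0.1532) ⇒ ln A = ln(12.55)/0.1532 = 16.5111
A = e^16.5111 ≈ 14814466 ha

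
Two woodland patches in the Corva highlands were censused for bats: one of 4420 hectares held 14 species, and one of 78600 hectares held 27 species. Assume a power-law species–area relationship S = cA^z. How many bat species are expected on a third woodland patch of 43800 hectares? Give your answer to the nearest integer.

z = ln(27/14) / ln(78600/4420) = 0.6568 / 2.8782 = 0.2282
c = 14 / 4420^0.2282 = 14 / 6.79 = 2.062
S₃ = 2.062 × 43800^0.2282 = 2.062 × 11.46 ≈ 23.63

24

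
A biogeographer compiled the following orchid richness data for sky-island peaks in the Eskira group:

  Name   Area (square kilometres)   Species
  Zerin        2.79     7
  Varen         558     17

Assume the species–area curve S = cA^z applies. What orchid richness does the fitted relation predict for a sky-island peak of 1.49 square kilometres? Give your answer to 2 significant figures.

z = ln(17/7) / ln(558/2.79) = 0.8873 / 5.2983 = 0.1675
c = 7 / 2.79^0.1675 = 7 / 1.187 = 5.895
S₃ = 5.895 × 1.49^0.1675 = 5.895 × 1.069 ≈ 6.302

6.3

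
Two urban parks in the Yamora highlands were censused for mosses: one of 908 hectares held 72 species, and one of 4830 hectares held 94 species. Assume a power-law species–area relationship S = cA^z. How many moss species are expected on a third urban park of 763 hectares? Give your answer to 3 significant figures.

70.0

z = ln(94/72) / ln(4830/908) = 0.2666 / 1.6714 = 0.1595
c = 72 / 908^0.1595 = 72 / 2.964 = 24.29
S₃ = 24.29 × 763^0.1595 = 24.29 × 2.883 ≈ 70.03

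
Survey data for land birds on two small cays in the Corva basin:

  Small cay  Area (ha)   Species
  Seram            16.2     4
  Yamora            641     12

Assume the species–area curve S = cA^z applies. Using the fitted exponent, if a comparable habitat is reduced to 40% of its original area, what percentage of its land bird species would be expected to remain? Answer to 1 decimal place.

76.1%

z = ln(12/4) / ln(641/16.2) = 1.0986 / 3.6780 = 0.2987
S_new/S_old = (A_new/A_old)^z = 0.4^0.2987 = exp(0.2987 × -0.9163) = 0.7606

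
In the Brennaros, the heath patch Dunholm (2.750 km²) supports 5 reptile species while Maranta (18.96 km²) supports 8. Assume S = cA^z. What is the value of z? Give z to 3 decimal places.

0.243

Taking logs: ln S = ln c + z ln A, so z = (ln S₂ − ln S₁)/(ln A₂ − ln A₁).
z = ln(8/5) / ln(18.96/2.75) = ln(1.6) / ln(6.895) = 0.4700 / 1.9307 = 0.2434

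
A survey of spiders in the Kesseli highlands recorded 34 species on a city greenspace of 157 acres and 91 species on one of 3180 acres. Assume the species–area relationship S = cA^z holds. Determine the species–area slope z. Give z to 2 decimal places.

0.33

Taking logs: ln S = ln c + z ln A, so z = (ln S₂ − ln S₁)/(ln A₂ − ln A₁).
z = ln(91/34) / ln(3180/157) = ln(2.676) / ln(20.25) = 0.9845 / 3.0084 = 0.3273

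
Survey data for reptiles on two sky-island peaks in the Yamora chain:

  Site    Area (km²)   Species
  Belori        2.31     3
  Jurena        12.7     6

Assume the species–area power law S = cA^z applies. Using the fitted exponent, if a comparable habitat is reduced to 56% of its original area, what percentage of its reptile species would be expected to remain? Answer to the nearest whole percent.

79%

z = ln(6/3) / ln(12.7/2.31) = 0.6931 / 1.7044 = 0.4067
S_new/S_old = (A_new/A_old)^z = 0.56^0.4067 = exp(0.4067 × -0.5798) = 0.7899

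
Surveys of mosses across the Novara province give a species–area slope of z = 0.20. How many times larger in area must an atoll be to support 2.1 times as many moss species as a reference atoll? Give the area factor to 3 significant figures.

(A₂/A₁)^0.2 = 2.1, so A₂/A₁ = 2.1^(1/0.2) = 2.1^5
ln(A₂/A₁) = ln 2.1 / 0.2 = 0.7419 / 0.2 = 3.7097
A₂/A₁ = e^3.7097 ≈ 40.84

40.8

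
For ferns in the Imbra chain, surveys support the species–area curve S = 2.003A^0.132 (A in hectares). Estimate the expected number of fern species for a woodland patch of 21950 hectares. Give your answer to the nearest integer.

7

S = 2.003 × 21950^0.132 = 2.003 × 3.742 ≈ 7.495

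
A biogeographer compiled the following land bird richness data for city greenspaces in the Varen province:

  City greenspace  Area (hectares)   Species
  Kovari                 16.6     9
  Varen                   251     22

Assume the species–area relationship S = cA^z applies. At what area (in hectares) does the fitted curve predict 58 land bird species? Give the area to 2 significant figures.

z = ln(22/9) / ln(251/16.6) = 0.8938 / 2.7161 = 0.3291
c = 9 / 16.6^0.3291 = 9 / 2.521 = 3.57
A = (58/3.57)^(1/0.3291) ⇒ ln A = ln(16.24)/0.3291 = 8.4712
A = e^8.4712 ≈ 4775 hectares

4800 hectares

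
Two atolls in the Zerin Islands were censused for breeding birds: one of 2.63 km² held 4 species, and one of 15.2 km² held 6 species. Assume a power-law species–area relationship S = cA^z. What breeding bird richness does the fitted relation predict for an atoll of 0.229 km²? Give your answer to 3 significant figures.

z = ln(6/4) / ln(15.2/2.63) = 0.4055 / 1.7543 = 0.2311
c = 4 / 2.63^0.2311 = 4 / 1.25 = 3.199
S₃ = 3.199 × 0.229^0.2311 = 3.199 × 0.7113 ≈ 2.275

2.28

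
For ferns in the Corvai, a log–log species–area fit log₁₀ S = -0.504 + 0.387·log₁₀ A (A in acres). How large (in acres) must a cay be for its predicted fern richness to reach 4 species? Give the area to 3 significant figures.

4 = 0.3133 × A^0.387  ⇒  A^0.387 = 4/0.3133 = 12.77
ln A = ln(12.77) / 0.387 = 2.5468 / 0.387 = 6.5809
A = e^6.5809 ≈ 721.2 acres

721 acres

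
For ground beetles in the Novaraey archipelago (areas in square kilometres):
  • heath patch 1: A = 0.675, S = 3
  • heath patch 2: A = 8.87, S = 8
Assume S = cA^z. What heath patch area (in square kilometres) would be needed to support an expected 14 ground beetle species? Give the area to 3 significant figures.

38.6 square kilometres

z = ln(8/3) / ln(8.87/0.675) = 0.9808 / 2.5757 = 0.3808
c = 3 / 0.675^0.3808 = 3 / 0.861 = 3.484
A = (14/3.484)^(1/0.3808) ⇒ ln A = ln(4.018)/0.3808 = 3.6523
A = e^3.6523 ≈ 38.56 square kilometres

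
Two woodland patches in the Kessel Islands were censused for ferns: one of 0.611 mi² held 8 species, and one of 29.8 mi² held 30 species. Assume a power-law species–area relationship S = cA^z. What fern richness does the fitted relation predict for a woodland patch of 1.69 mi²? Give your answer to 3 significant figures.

11.3

z = ln(30/8) / ln(29.8/0.611) = 1.3218 / 3.8872 = 0.3400
c = 8 / 0.611^0.3400 = 8 / 0.8458 = 9.459
S₃ = 9.459 × 1.69^0.3400 = 9.459 × 1.195 ≈ 11.31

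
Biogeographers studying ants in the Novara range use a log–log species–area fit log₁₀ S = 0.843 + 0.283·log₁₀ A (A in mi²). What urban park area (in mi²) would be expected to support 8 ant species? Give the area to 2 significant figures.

1.6 mi²

8 = 6.966 × A^0.283  ⇒  A^0.283 = 8/6.966 = 1.148
ln A = ln(1.148) / 0.283 = 0.1384 / 0.283 = 0.4889
A = e^0.4889 ≈ 1.631 mi²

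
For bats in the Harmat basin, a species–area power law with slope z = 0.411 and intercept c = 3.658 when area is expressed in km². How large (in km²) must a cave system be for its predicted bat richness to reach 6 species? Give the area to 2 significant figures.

3.3 km²

6 = 3.658 × A^0.411  ⇒  A^0.411 = 6/3.658 = 1.64
ln A = ln(1.64) / 0.411 = 0.4948 / 0.411 = 1.2040
A = e^1.2040 ≈ 3.333 km²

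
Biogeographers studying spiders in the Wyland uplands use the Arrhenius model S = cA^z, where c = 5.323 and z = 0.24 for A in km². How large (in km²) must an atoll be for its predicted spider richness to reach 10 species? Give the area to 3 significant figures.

10 = 5.323 × A^0.24  ⇒  A^0.24 = 10/5.323 = 1.879
ln A = ln(1.879) / 0.24 = 0.6305 / 0.24 = 2.6273
A = e^2.6273 ≈ 13.84 km²

13.8 km²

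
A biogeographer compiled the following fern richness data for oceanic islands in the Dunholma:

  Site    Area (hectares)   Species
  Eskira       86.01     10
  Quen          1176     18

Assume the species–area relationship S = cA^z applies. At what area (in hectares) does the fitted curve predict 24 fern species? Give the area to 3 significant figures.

z = ln(18/10) / ln(1176/86.01) = 0.5878 / 2.6154 = 0.2247
c = 10 / 86.01^0.2247 = 10 / 2.721 = 3.675
A = (24/3.675)^(1/0.2247) ⇒ ln A = ln(6.531)/0.2247 = 8.3499
A = e^8.3499 ≈ 4230 hectares

4230 hectares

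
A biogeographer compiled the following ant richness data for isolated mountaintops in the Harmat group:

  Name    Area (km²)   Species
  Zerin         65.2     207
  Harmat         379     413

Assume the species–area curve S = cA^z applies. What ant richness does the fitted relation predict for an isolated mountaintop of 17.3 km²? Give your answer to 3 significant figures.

z = ln(413/207) / ln(379/65.2) = 0.6907 / 1.7601 = 0.3924
c = 207 / 65.2^0.3924 = 207 / 5.152 = 40.18
S₃ = 40.18 × 17.3^0.3924 = 40.18 × 3.061 ≈ 123

123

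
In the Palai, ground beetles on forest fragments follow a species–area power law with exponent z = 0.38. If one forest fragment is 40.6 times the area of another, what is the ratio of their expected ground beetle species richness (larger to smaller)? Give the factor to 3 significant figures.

S₂/S₁ = (A₂/A₁)^z = 40.6^0.38
ln(S₂/S₁) = 0.38 × ln 40.6 = 0.38 × 3.7038 = 1.4074
S₂/S₁ = e^1.4074 ≈ 4.085

4.09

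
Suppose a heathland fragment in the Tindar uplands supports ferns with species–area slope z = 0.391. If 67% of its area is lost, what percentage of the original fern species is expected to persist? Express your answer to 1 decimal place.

S_new/S_old = (A_new/A_old)^z = 0.33^0.391
= exp(0.391 × ln 0.33) = exp(0.391 × -1.1087) = exp(-0.4335) ≈ 0.6482

64.8%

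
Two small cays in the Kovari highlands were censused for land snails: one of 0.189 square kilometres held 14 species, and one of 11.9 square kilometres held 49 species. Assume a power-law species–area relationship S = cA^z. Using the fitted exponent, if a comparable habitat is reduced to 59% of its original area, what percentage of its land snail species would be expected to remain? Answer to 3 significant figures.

85.3%

z = ln(49/14) / ln(11.9/0.189) = 1.2528 / 4.1425 = 0.3024
S_new/S_old = (A_new/A_old)^z = 0.59^0.3024 = exp(0.3024 × -0.5276) = 0.8525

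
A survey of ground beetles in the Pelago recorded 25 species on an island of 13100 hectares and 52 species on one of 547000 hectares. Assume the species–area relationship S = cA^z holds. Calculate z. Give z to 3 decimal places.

0.196

Taking logs: ln S = ln c + z ln A, so z = (ln S₂ − ln S₁)/(ln A₂ − ln A₁).
z = ln(52/25) / ln(547000/13100) = ln(2.08) / ln(41.76) = 0.7324 / 3.7318 = 0.1962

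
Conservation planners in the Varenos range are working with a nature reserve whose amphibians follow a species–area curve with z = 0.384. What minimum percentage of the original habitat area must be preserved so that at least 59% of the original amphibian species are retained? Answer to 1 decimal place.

Need (A_new/A_old)^0.384 = 0.59, so A_new/A_old = 0.59^(1/0.384) = 0.59^2.604
ln(A_new/A_old) = ln 0.59 / 0.384 = -0.5276 / 0.384 = -1.3740
A_new/A_old = e^-1.3740 ≈ 0.2531

25.3%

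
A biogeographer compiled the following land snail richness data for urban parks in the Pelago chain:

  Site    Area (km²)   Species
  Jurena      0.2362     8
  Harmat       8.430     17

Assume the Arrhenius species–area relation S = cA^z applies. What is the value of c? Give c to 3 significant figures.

z = ln(S₂/S₁) / ln(A₂/A₁) = ln(17/8) / ln(8.43/0.2362) = 0.7538 / 3.5749 = 0.2109
c = S₁ / A₁^z = 8 / 0.2362^0.2109 = 8 / 0.7377 = 10.85

10.8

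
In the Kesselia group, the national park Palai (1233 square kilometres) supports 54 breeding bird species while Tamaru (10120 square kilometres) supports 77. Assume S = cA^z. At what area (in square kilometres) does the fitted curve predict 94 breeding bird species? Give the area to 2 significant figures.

z = ln(77/54) / ln(10120/1233) = 0.3548 / 2.1051 = 0.1686
c = 54 / 1233^0.1686 = 54 / 3.319 = 16.27
A = (94/16.27)^(1/0.1686) ⇒ ln A = ln(5.777)/0.1686 = 10.4058
A = e^10.4058 ≈ 33050 square kilometres

33000 square kilometres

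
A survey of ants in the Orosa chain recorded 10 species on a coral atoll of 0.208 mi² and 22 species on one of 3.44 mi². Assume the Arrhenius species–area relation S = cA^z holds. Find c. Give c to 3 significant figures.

z = ln(S₂/S₁) / ln(A₂/A₁) = ln(22/10) / ln(3.44/0.208) = 0.7885 / 2.8057 = 0.2810
c = S₁ / A₁^z = 10 / 0.208^0.2810 = 10 / 0.6432 = 15.55

15.5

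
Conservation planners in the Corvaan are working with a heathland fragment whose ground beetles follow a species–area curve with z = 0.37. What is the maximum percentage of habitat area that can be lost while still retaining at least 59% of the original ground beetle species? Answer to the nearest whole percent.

76%

Need (A_new/A_old)^0.37 = 0.59, so A_new/A_old = 0.59^(1/0.37) = 0.59^2.703
ln(A_new/A_old) = ln 0.59 / 0.37 = -0.5276 / 0.37 = -1.4260
A_new/A_old = e^-1.4260 ≈ 0.2403
Fraction that can be lost = 1 − 0.2403 = 0.7597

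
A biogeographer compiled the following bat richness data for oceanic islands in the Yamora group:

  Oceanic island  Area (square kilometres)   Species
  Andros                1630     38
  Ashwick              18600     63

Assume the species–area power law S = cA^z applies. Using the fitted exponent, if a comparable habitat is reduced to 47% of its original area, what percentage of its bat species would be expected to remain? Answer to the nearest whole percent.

z = ln(63/38) / ln(18600/1630) = 0.5055 / 2.4346 = 0.2077
S_new/S_old = (A_new/A_old)^z = 0.47^0.2077 = exp(0.2077 × -0.7550) = 0.8549

85%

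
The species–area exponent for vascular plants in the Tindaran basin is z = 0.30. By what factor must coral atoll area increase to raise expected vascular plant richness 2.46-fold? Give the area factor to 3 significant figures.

(A₂/A₁)^0.3 = 2.46, so A₂/A₁ = 2.46^(1/0.3) = 2.46^3.333
ln(A₂/A₁) = ln 2.46 / 0.3 = 0.9002 / 0.3 = 3.0005
A₂/A₁ = e^3.0005 ≈ 20.1

20.1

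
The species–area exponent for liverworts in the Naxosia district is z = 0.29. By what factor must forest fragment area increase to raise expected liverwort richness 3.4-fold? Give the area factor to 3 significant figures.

(A₂/A₁)^0.29 = 3.4, so A₂/A₁ = 3.4^(1/0.29) = 3.4^3.448
ln(A₂/A₁) = ln 3.4 / 0.29 = 1.2238 / 0.29 = 4.2199
A₂/A₁ = e^4.2199 ≈ 68.03

68.0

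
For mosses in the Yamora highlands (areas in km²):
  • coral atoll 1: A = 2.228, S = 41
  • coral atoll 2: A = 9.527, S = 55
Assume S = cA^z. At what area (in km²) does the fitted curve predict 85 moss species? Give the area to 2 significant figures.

z = ln(55/41) / ln(9.527/2.228) = 0.2938 / 1.4530 = 0.2022
c = 41 / 2.228^0.2022 = 41 / 1.176 = 34.87
A = (85/34.87)^(1/0.2022) ⇒ ln A = ln(2.438)/0.2022 = 4.4073
A = e^4.4073 ≈ 82.05 km²

82 km²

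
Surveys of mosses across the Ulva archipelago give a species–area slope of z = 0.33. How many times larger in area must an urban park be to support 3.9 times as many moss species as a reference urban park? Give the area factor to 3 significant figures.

(A₂/A₁)^0.33 = 3.9, so A₂/A₁ = 3.9^(1/0.33) = 3.9^3.03
ln(A₂/A₁) = ln 3.9 / 0.33 = 1.3610 / 0.33 = 4.1242
A₂/A₁ = e^4.1242 ≈ 61.82

61.8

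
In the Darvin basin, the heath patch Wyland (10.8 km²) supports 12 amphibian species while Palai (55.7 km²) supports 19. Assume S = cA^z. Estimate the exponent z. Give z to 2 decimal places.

0.28

Taking logs: ln S = ln c + z ln A, so z = (ln S₂ − ln S₁)/(ln A₂ − ln A₁).
z = ln(19/12) / ln(55.7/10.8) = ln(1.583) / ln(5.157) = 0.4595 / 1.6404 = 0.2801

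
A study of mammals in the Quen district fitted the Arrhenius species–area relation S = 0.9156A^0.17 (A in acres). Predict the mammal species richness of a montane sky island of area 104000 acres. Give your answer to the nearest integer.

7

S = 0.9156 × 104000^0.17
ln S = ln 0.9156 + 0.17 × ln 104000 = -0.0882 + 0.17 × 11.5521 = 1.8757
S = e^1.8757 ≈ 6.525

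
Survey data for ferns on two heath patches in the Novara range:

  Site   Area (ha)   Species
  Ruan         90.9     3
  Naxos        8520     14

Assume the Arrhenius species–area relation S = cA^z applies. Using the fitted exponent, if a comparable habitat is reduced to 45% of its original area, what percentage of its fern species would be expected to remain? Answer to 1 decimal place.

76.3%

z = ln(14/3) / ln(8520/90.9) = 1.5404 / 4.5404 = 0.3393
S_new/S_old = (A_new/A_old)^z = 0.45^0.3393 = exp(0.3393 × -0.7985) = 0.7627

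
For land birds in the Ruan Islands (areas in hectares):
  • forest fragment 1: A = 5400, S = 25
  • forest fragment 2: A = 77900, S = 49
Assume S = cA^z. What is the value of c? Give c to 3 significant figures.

z = ln(S₂/S₁) / ln(A₂/A₁) = ln(49/25) / ln(77900/5400) = 0.6729 / 2.6690 = 0.2521
c = S₁ / A₁^z = 25 / 5400^0.2521 = 25 / 8.731 = 2.863

2.86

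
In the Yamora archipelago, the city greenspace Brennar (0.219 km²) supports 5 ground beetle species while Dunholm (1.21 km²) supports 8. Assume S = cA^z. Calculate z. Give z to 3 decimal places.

Taking logs: ln S = ln c + z ln A, so z = (ln S₂ − ln S₁)/(ln A₂ − ln A₁).
z = ln(8/5) / ln(1.21/0.219) = ln(1.6) / ln(5.525) = 0.4700 / 1.7093 = 0.2750

0.275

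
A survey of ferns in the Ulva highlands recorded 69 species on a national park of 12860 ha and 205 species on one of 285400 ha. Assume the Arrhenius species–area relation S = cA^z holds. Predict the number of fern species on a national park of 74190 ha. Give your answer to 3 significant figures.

z = ln(205/69) / ln(285400/12860) = 1.0889 / 3.0998 = 0.3513
c = 69 / 12860^0.3513 = 69 / 27.77 = 2.485
S₃ = 2.485 × 74190^0.3513 = 2.485 × 51.39 ≈ 127.7

128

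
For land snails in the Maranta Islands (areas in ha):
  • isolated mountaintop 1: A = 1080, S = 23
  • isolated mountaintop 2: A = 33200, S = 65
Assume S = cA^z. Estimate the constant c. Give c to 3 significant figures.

2.77

z = ln(S₂/S₁) / ln(A₂/A₁) = ln(65/23) / ln(33200/1080) = 1.0389 / 3.4256 = 0.3033
c = S₁ / A₁^z = 23 / 1080^0.3033 = 23 / 8.317 = 2.765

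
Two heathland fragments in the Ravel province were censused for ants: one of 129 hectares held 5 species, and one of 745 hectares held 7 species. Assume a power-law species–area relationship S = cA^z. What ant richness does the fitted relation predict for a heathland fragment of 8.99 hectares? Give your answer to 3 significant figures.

z = ln(7/5) / ln(745/129) = 0.3365 / 1.7536 = 0.1919
c = 5 / 129^0.1919 = 5 / 2.541 = 1.968
S₃ = 1.968 × 8.99^0.1919 = 1.968 × 1.524 ≈ 2.999

3.00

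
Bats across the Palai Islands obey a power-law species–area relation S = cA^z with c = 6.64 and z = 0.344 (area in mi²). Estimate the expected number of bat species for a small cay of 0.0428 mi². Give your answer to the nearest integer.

S = 6.64 × 0.0428^0.344
ln S = ln 6.64 + 0.344 × ln 0.0428 = 1.8931 + 0.344 × -3.1512 = 0.8091
S = e^0.8091 ≈ 2.246

2 species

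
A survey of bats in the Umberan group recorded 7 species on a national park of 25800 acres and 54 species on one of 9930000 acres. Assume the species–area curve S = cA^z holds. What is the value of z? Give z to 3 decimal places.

0.343

Taking logs: ln S = ln c + z ln A, so z = (ln S₂ − ln S₁)/(ln A₂ − ln A₁).
z = ln(54/7) / ln(9930000/25800) = ln(7.714) / ln(384.9) = 2.0431 / 5.9529 = 0.3432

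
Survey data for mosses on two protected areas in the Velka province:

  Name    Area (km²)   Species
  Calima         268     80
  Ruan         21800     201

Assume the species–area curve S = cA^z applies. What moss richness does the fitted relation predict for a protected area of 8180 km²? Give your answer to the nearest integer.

164

z = ln(201/80) / ln(21800/268) = 0.9213 / 4.3987 = 0.2094
c = 80 / 268^0.2094 = 80 / 3.225 = 24.8
S₃ = 24.8 × 8180^0.2094 = 24.8 × 6.599 ≈ 163.7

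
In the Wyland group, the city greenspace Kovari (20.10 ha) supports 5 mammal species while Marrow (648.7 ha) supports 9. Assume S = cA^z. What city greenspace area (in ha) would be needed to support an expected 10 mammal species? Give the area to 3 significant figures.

z = ln(9/5) / ln(648.7/20.1) = 0.5878 / 3.4743 = 0.1692
c = 5 / 20.1^0.1692 = 5 / 1.661 = 3.009
A = (10/3.009)^(1/0.1692) ⇒ ln A = ln(3.323)/0.1692 = 7.0977
A = e^7.0977 ≈ 1209 ha

1210 ha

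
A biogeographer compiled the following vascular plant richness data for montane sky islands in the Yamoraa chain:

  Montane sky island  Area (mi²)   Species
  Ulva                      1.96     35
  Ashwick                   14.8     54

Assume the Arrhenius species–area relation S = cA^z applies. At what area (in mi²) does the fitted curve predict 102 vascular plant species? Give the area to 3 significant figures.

z = ln(54/35) / ln(14.8/1.96) = 0.4336 / 2.0217 = 0.2145
c = 35 / 1.96^0.2145 = 35 / 1.155 = 30.3
A = (102/30.3)^(1/0.2145) ⇒ ln A = ln(3.367)/0.2145 = 5.6597
A = e^5.6597 ≈ 287.1 mi²

287 mi²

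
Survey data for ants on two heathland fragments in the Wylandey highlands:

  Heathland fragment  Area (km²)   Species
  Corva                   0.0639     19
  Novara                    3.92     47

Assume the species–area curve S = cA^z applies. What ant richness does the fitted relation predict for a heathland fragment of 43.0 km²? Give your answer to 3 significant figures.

z = ln(47/19) / ln(3.92/0.0639) = 0.9057 / 4.1165 = 0.2200
c = 19 / 0.0639^0.2200 = 19 / 0.546 = 34.8
S₃ = 34.8 × 43^0.2200 = 34.8 × 2.288 ≈ 79.61

79.6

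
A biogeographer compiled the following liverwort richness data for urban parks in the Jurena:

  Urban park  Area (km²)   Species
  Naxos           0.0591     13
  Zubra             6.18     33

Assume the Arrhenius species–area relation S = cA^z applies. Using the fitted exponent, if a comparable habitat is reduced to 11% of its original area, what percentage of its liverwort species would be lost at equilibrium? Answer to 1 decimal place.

35.7%

z = ln(33/13) / ln(6.18/0.0591) = 0.9316 / 4.6498 = 0.2003
S_new/S_old = (A_new/A_old)^z = 0.11^0.2003 = exp(0.2003 × -2.2073) = 0.6426
Fraction lost = 1 − 0.6426 = 0.3574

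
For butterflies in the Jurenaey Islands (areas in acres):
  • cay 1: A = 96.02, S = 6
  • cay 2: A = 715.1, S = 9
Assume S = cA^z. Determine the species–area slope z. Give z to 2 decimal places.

0.20

Taking logs: ln S = ln c + z ln A, so z = (ln S₂ − ln S₁)/(ln A₂ − ln A₁).
z = ln(9/6) / ln(715.1/96.02) = ln(1.5) / ln(7.447) = 0.4055 / 2.0079 = 0.2019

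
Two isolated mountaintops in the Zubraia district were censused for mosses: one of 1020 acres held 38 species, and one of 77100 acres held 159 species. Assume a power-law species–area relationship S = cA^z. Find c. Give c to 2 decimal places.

z = ln(S₂/S₁) / ln(A₂/A₁) = ln(159/38) / ln(77100/1020) = 1.4313 / 4.3253 = 0.3309
c = S₁ / A₁^z = 38 / 1020^0.3309 = 38 / 9.899 = 3.839

3.84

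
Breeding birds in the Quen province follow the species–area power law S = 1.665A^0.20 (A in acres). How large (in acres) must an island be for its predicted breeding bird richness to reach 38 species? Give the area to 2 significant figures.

38 = 1.665 × A^0.2  ⇒  A^0.2 = 38/1.665 = 22.82
ln A = ln(22.82) / 0.2 = 3.1278 / 0.2 = 15.6388
A = e^15.6388 ≈ 6192226 acres

6200000 acres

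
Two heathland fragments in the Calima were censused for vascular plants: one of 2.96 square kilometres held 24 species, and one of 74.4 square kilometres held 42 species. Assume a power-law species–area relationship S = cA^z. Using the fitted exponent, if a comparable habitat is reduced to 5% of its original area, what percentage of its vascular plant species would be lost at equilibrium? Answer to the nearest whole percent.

z = ln(42/24) / ln(74.4/2.96) = 0.5596 / 3.2243 = 0.1736
S_new/S_old = (A_new/A_old)^z = 0.05^0.1736 = exp(0.1736 × -2.9957) = 0.5945
Fraction lost = 1 − 0.5945 = 0.4055

41%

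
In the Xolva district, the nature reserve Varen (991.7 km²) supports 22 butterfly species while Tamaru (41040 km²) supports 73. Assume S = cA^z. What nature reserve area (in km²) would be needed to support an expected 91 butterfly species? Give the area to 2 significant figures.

z = ln(73/22) / ln(41040/991.7) = 1.1994 / 3.7229 = 0.3222
c = 22 / 991.7^0.3222 = 22 / 9.233 = 2.383
A = (91/2.383)^(1/0.3222) ⇒ ln A = ln(38.19)/0.3222 = 11.3064
A = e^11.3064 ≈ 81341 km²

81000 km²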